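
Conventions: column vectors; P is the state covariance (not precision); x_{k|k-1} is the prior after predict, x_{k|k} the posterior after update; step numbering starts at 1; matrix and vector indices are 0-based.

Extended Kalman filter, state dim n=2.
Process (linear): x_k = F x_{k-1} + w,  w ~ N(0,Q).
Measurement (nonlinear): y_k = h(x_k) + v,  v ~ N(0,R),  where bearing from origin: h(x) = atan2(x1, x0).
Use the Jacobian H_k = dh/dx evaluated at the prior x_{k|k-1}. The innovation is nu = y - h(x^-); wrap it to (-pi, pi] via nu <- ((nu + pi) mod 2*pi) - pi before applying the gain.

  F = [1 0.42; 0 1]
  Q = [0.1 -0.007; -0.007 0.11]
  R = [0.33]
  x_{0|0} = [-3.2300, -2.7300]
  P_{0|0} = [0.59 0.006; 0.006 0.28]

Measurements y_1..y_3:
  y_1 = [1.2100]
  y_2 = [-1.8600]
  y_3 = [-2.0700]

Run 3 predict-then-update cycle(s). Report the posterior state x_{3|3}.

step 1: x^-=[-4.3766, -2.7300]  P^-=[0.7444 0.1166; 0.1166 0.3900]  H_jac=[0.1026 -0.1645]  S=[0.3445]  K=[0.1661; -0.1515]  nu=[-2.4893]  x^+=[-4.7900, -2.3529]  P^+=[0.7349 0.1253; 0.1253 0.3821]
step 2: x^-=[-5.7782, -2.3529]  P^-=[1.0076 0.2787; 0.2787 0.4921]  H_jac=[0.0604 -0.1485]  S=[0.3395]  K=[0.0575; -0.1655]  nu=[0.8949]  x^+=[-5.7267, -2.5010]  P^+=[1.0064 0.2820; 0.2820 0.4828]
step 3: x^-=[-6.7771, -2.5010]  P^-=[1.4285 0.4777; 0.4777 0.5928]  H_jac=[0.0479 -0.1299]  S=[0.3373]  K=[0.0190; -0.1603]  nu=[0.7181]  x^+=[-6.7635, -2.6161]  P^+=[1.4283 0.4788; 0.4788 0.5841]

x_post = [-6.7635, -2.6161]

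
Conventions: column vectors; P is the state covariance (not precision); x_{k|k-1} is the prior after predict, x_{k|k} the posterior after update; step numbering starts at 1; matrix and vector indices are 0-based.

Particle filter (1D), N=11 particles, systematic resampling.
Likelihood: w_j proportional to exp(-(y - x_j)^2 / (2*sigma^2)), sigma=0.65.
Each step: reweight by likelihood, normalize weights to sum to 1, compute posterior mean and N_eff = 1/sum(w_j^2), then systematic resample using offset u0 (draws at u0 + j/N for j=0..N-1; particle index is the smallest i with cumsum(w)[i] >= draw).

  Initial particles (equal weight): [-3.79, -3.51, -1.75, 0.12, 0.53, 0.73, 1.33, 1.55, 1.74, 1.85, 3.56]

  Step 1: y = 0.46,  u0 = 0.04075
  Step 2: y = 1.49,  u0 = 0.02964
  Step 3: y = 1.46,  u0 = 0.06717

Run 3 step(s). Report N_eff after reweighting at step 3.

step 1: w=[0.0000, 0.0000, 0.0008, 0.2366, 0.2698, 0.2489, 0.1108, 0.0665, 0.0390, 0.0276, 0.0000]  mean=0.7209  Neff=4.7691  idx=[3, 3, 3, 4, 4, 4, 5, 5, 6, 6, 8]
step 2: w=[0.0208, 0.0208, 0.0208, 0.0645, 0.0645, 0.0645, 0.0969, 0.0969, 0.1861, 0.1861, 0.1782]  mean=1.0566  Neff=7.4867  idx=[1, 3, 5, 6, 7, 8, 8, 9, 9, 10, 10]
step 3: w=[0.0156, 0.0470, 0.0470, 0.0696, 0.0696, 0.1282, 0.1282, 0.1282, 0.1282, 0.1192, 0.1192]  mean=1.2501  Neff=9.2163  idx=[2, 3, 5, 5, 6, 7, 7, 8, 9, 10, 10]

N_eff = 9.2163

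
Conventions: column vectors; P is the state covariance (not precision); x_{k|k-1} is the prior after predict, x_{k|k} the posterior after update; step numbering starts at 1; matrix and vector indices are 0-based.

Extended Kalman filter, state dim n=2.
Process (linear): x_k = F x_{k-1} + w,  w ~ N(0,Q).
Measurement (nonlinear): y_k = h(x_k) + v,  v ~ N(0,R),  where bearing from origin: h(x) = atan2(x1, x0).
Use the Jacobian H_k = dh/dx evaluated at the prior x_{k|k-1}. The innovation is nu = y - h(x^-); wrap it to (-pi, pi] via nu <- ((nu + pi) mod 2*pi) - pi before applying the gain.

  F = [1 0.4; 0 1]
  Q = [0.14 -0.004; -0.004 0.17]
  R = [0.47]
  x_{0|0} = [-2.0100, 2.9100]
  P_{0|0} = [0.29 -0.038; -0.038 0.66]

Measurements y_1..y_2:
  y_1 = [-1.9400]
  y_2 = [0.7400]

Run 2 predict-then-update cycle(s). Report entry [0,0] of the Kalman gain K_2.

K[0,0] = -0.5997

step 1: x^-=[-0.8460, 2.9100]  P^-=[0.5052 0.2220; 0.2220 0.8300]  H_jac=[-0.3169 -0.0921]  S=[0.5407]  K=[-0.3339; -0.2715]  nu=[2.4895]  x^+=[-1.6771, 2.2341]  P^+=[0.4449 0.1730; 0.1730 0.7901]
step 2: x^-=[-0.7835, 2.2341]  P^-=[0.8497 0.4850; 0.4850 0.9601]  H_jac=[-0.3986 -0.1398]  S=[0.6778]  K=[-0.5997; -0.4832]  nu=[-1.1681]  x^+=[-0.0830, 2.7986]  P^+=[0.6060 0.2886; 0.2886 0.8019]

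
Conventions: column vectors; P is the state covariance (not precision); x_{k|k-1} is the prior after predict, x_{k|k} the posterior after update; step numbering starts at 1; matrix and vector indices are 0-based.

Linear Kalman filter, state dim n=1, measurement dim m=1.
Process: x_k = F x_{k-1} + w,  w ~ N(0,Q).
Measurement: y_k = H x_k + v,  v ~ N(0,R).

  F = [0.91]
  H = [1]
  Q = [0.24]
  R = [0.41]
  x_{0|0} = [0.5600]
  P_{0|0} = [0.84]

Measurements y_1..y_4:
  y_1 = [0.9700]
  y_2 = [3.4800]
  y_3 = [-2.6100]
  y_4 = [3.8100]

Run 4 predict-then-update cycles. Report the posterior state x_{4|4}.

step 1: x^-=[0.5096]  P^-=[0.9356]  S=[1.3456]  K=[0.6953]  nu=[0.4604]  x^+=[0.8297]  P^+=[0.2851]
step 2: x^-=[0.7550]  P^-=[0.4761]  S=[0.8861]  K=[0.5373]  nu=[2.7250]  x^+=[2.2191]  P^+=[0.2203]
step 3: x^-=[2.0194]  P^-=[0.4224]  S=[0.8324]  K=[0.5075]  nu=[-4.6294]  x^+=[-0.3298]  P^+=[0.2081]
step 4: x^-=[-0.3001]  P^-=[0.4123]  S=[0.8223]  K=[0.5014]  nu=[4.1101]  x^+=[1.7607]  P^+=[0.2056]

x_post = [1.7607]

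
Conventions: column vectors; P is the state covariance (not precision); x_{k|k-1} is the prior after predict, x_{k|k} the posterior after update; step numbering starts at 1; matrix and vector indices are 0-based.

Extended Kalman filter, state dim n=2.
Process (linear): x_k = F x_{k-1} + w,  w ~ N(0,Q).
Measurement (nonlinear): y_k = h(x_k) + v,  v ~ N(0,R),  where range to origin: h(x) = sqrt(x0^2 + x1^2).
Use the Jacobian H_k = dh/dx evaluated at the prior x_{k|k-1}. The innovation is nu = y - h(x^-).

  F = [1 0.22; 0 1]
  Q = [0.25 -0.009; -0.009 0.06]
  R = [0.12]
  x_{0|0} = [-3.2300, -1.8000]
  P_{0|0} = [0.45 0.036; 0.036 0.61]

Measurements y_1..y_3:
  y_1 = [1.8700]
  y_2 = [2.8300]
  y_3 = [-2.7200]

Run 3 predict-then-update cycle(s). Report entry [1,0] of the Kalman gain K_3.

K[1,0] = -0.2799

step 1: x^-=[-3.6260, -1.8000]  P^-=[0.7454 0.1612; 0.1612 0.6700]  H_jac=[-0.8957 -0.4446]  S=[0.9789]  K=[-0.7553; -0.4518]  nu=[-2.1782]  x^+=[-1.9809, -0.8158]  P^+=[0.1870 -0.1729; -0.1729 0.4701]
step 2: x^-=[-2.1604, -0.8158]  P^-=[0.3837 -0.0784; -0.0784 0.5301]  H_jac=[-0.9355 -0.3533]  S=[0.4701]  K=[-0.7046; -0.2423]  nu=[0.5207]  x^+=[-2.5273, -0.9420]  P^+=[0.1503 -0.1587; -0.1587 0.5025]
step 3: x^-=[-2.7345, -0.9420]  P^-=[0.3548 -0.0571; -0.0571 0.5625]  H_jac=[-0.9455 -0.3257]  S=[0.4617]  K=[-0.6863; -0.2799]  nu=[-5.6122]  x^+=[1.1173, 0.6287]  P^+=[0.1373 -0.1458; -0.1458 0.5264]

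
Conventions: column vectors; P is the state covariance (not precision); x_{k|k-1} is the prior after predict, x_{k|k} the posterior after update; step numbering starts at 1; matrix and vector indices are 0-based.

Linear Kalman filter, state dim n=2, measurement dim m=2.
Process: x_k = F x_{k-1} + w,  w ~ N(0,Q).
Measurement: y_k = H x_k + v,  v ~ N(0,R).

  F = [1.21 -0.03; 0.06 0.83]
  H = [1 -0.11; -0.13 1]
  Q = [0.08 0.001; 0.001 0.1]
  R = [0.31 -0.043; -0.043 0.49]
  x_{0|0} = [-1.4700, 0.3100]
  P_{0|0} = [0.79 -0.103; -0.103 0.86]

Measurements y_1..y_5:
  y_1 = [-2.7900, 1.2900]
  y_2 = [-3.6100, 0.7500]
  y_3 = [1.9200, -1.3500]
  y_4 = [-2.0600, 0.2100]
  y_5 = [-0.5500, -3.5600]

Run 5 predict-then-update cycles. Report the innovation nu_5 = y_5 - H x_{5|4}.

innov = [1.3787, -3.5365]

step 1: x^-=[-1.7880, 0.1691]  P^-=[1.2449 -0.0663; -0.0663 0.6850]  S=[1.5778 -0.3475; -0.3475 1.2133]  K=[0.8029 0.0419; 0.0385 0.5827]  nu=[-0.9834, 0.8885]  x^+=[-2.5403, 0.6489]  P^+=[0.2491 0.0184; 0.0184 0.2863]
step 2: x^-=[-3.0933, 0.3862]  P^-=[0.4436 0.0304; 0.0304 0.2999]  S=[0.7506 -0.1029; -0.1029 0.7895]  K=[0.5924 0.0426; 0.0488 0.3812]  nu=[-0.4742, -0.0383]  x^+=[-3.3759, 0.3485]  P^+=[0.1840 0.0193; 0.0193 0.1872]
step 3: x^-=[-4.0953, 0.0867]  P^-=[0.3481 0.0291; 0.0291 0.2316]  S=[0.6545 -0.0842; -0.0842 0.7199]  K=[0.5321 0.0398; 0.0469 0.3219]  nu=[6.0248, -1.9691]  x^+=[-0.9679, -0.2645]  P^+=[0.1652 0.0181; 0.0181 0.1581]
step 4: x^-=[-1.1632, -0.2776]  P^-=[0.3207 0.0272; 0.0272 0.2113]  S=[0.6273 -0.0804; -0.0804 0.6996]  K=[0.5114 0.0380; 0.0450 0.3021]  nu=[-0.9273, 0.3364]  x^+=[-1.6247, -0.2177]  P^+=[0.1588 0.0173; 0.0173 0.1483]
step 5: x^-=[-1.9593, -0.2782]  P^-=[0.3114 0.0262; 0.0262 0.2045]  S=[0.6181 -0.0794; -0.0794 0.6930]  K=[0.5039 0.0371; 0.0439 0.2952]  nu=[1.3787, -3.5365]  x^+=[-1.3958, -1.2618]  P^+=[0.1565 0.0169; 0.0169 0.1450]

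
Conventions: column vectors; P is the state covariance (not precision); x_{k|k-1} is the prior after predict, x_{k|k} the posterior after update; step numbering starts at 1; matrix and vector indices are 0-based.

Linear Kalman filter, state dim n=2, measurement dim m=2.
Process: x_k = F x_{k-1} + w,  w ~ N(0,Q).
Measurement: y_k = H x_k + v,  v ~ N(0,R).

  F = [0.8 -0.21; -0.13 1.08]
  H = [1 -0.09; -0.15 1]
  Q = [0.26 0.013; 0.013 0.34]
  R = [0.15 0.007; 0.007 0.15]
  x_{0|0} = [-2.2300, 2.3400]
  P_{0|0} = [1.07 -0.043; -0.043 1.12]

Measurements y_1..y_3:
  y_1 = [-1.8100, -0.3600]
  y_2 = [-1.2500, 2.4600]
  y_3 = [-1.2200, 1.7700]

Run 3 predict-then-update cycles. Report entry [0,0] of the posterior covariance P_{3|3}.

step 1: x^-=[-2.2754, 2.8171]  P^-=[1.0086 -0.3906; -0.3906 1.6765]  S=[1.2425 -0.6911; -0.6911 1.9664]  K=[0.8536 0.0244; 0.0683 0.9064]  nu=[0.7189, -3.5184]  x^+=[-1.7476, -0.3228]  P^+=[0.1309 0.0293; 0.0293 0.1408]
step 2: x^-=[-1.3303, -0.1215]  P^-=[0.3401 -0.0065; -0.0065 0.4983]  S=[0.4953 -0.0954; -0.0954 0.6578]  K=[0.6903 0.0127; 0.0438 0.7652]  nu=[0.0693, 2.3819]  x^+=[-1.2521, 1.7043]  P^+=[0.1057 0.0226; 0.0226 0.1185]
step 3: x^-=[-1.3596, 2.0034]  P^-=[0.3253 -0.0047; -0.0047 0.4736]  S=[0.4799 -0.0892; -0.0892 0.6324]  K=[0.6807 0.0114; 0.0419 0.7560]  nu=[0.3199, -0.4373]  x^+=[-1.1468, 1.6862]  P^+=[0.1042 0.0221; 0.0221 0.1170]

P_post[0,0] = 0.1042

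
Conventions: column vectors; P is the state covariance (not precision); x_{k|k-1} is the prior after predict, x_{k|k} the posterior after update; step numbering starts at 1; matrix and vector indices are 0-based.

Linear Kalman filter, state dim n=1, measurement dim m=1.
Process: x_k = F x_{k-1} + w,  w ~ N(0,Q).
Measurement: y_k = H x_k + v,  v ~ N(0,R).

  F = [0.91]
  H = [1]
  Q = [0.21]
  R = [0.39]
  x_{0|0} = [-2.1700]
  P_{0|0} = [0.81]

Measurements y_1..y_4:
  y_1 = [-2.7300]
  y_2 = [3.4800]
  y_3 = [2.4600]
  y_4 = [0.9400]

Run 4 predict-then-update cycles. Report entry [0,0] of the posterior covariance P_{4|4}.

P_post[0,0] = 0.1897

step 1: x^-=[-1.9747]  P^-=[0.8808]  S=[1.2708]  K=[0.6931]  nu=[-0.7553]  x^+=[-2.4982]  P^+=[0.2703]
step 2: x^-=[-2.2734]  P^-=[0.4338]  S=[0.8238]  K=[0.5266]  nu=[5.7534]  x^+=[0.7564]  P^+=[0.2054]
step 3: x^-=[0.6883]  P^-=[0.3801]  S=[0.7701]  K=[0.4936]  nu=[1.7717]  x^+=[1.5627]  P^+=[0.1925]
step 4: x^-=[1.4221]  P^-=[0.3694]  S=[0.7594]  K=[0.4864]  nu=[-0.4821]  x^+=[1.1876]  P^+=[0.1897]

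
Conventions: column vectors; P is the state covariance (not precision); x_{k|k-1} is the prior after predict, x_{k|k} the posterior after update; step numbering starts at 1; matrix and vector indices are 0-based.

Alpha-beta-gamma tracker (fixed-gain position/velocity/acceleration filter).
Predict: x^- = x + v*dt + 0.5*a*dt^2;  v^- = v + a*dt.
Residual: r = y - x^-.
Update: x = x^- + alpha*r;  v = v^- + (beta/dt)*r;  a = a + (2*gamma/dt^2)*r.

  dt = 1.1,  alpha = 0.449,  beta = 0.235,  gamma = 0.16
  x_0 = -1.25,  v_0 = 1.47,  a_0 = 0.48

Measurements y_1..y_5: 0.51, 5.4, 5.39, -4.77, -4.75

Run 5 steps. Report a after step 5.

step 1: x_pred=0.6574  r=-0.1474  x^+=0.5912  v^+=1.9665  a^+=0.4410
step 2: x_pred=3.0212  r=2.3788  x^+=4.0893  v^+=2.9598  a^+=1.0701
step 3: x_pred=7.9925  r=-2.6025  x^+=6.8240  v^+=3.5810  a^+=0.3819
step 4: x_pred=10.9941  r=-15.7641  x^+=3.9160  v^+=0.6332  a^+=-3.7872
step 5: x_pred=2.3213  r=-7.0713  x^+=-0.8537  v^+=-5.0433  a^+=-5.6573

a_post = -5.6573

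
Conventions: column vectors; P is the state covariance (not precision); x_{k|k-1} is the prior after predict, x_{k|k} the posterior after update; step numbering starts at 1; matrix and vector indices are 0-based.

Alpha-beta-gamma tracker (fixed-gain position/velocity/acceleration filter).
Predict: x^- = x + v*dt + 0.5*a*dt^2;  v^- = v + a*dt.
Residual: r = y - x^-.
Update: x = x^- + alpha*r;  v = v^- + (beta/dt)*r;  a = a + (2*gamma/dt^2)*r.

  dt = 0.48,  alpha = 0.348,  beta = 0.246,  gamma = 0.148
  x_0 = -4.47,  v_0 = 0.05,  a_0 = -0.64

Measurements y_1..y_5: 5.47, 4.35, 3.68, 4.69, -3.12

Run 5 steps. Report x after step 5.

step 1: x_pred=-4.5197  r=9.9897  x^+=-1.0433  v^+=4.8625  a^+=12.1940
step 2: x_pred=2.6955  r=1.6545  x^+=3.2712  v^+=11.5636  a^+=14.3196
step 3: x_pred=10.4714  r=-6.7914  x^+=8.1080  v^+=14.9565  a^+=5.5946
step 4: x_pred=15.9316  r=-11.2416  x^+=12.0195  v^+=11.8805  a^+=-8.8477
step 5: x_pred=16.7029  r=-19.8229  x^+=9.8045  v^+=-2.5256  a^+=-34.3147

x_post = 9.8045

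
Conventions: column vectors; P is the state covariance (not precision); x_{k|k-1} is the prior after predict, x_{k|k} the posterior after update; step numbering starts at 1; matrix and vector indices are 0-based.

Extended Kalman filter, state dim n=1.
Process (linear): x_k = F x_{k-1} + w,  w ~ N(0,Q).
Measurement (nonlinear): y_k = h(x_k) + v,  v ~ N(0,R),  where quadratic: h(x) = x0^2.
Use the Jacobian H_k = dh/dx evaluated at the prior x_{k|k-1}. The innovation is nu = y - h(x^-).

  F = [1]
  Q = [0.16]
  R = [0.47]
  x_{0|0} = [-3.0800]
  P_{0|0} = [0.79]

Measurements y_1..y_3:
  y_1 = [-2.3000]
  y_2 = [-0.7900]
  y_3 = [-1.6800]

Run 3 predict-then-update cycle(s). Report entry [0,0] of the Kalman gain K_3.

step 1: x^-=[-3.0800]  P^-=[0.9500]  H_jac=[-6.1600]  S=[36.5183]  K=[-0.1602]  nu=[-11.7864]  x^+=[-1.1912]  P^+=[0.0122]
step 2: x^-=[-1.1912]  P^-=[0.1722]  H_jac=[-2.3825]  S=[1.4476]  K=[-0.2835]  nu=[-2.2091]  x^+=[-0.5651]  P^+=[0.0559]
step 3: x^-=[-0.5651]  P^-=[0.2159]  H_jac=[-1.1302]  S=[0.7458]  K=[-0.3272]  nu=[-1.9993]  x^+=[0.0891]  P^+=[0.1361]

K[0,0] = -0.3272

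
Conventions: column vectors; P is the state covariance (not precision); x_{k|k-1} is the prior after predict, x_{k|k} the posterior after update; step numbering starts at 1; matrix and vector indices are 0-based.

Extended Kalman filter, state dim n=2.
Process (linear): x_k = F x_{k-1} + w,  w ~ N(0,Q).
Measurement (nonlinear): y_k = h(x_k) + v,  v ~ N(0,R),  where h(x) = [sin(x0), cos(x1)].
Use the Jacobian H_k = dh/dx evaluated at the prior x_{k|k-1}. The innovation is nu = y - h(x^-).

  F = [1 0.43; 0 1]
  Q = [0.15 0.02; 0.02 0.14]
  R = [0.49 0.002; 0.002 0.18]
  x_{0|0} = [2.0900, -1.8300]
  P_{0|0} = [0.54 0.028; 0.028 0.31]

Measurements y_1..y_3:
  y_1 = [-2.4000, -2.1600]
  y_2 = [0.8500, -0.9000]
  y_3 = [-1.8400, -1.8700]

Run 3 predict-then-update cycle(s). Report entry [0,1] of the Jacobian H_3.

step 1: x^-=[1.3031, -1.8300]  P^-=[0.7714 0.1813; 0.1813 0.4500]  H_jac=[0.2645 0.0000; 0.0000 0.9666]  S=[0.5440 0.0484; 0.0484 0.6004]  K=[0.3517 0.2635; 0.0239 0.7225]  nu=[-3.3644, -1.9037]  x^+=[-0.3818, -3.2859]  P^+=[0.6535 0.0498; 0.0498 0.1346]
step 2: x^-=[-1.7947, -3.2859]  P^-=[0.8712 0.1277; 0.1277 0.2746]  H_jac=[-0.2220 0.0000; 0.0000 -0.1438]  S=[0.5330 0.0061; 0.0061 0.1857]  K=[-0.3620 -0.0871; -0.0508 -0.2110]  nu=[1.8250, 0.0896]  x^+=[-2.4631, -3.3975]  P^+=[0.7996 0.1140; 0.1140 0.2648]
step 3: x^-=[-3.9241, -3.3975]  P^-=[1.0965 0.2478; 0.2478 0.4048]  H_jac=[-0.7092 0.0000; 0.0000 -0.2532]  S=[1.0415 0.0465; 0.0465 0.2059]  K=[-0.7405 -0.1375; -0.1480 -0.4642]  nu=[-2.5450, -0.9026]  x^+=[-1.9153, -2.6018]  P^+=[0.5120 0.1036; 0.1036 0.3312]

H_jac[0,1] = 0.0000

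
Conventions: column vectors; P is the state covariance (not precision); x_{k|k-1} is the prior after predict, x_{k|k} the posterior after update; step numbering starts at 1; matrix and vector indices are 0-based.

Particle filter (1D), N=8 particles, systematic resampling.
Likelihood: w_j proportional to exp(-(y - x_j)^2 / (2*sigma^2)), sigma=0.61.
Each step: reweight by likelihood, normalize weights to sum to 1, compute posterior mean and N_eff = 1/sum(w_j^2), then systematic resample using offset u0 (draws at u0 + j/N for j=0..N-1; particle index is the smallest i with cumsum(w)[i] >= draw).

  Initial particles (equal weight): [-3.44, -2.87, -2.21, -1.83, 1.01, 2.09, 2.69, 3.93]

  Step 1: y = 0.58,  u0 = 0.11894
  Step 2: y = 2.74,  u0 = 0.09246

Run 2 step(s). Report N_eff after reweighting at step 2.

N_eff = 1.4813

step 1: w=[0.0000, 0.0000, 0.0000, 0.0005, 0.9401, 0.0563, 0.0030, 0.0000]  mean=1.0744  Neff=1.1274  idx=[4, 4, 4, 4, 4, 4, 4, 5]
step 2: w=[0.0259, 0.0259, 0.0259, 0.0259, 0.0259, 0.0259, 0.0259, 0.8188]  mean=1.8943  Neff=1.4813  idx=[3, 7, 7, 7, 7, 7, 7, 7]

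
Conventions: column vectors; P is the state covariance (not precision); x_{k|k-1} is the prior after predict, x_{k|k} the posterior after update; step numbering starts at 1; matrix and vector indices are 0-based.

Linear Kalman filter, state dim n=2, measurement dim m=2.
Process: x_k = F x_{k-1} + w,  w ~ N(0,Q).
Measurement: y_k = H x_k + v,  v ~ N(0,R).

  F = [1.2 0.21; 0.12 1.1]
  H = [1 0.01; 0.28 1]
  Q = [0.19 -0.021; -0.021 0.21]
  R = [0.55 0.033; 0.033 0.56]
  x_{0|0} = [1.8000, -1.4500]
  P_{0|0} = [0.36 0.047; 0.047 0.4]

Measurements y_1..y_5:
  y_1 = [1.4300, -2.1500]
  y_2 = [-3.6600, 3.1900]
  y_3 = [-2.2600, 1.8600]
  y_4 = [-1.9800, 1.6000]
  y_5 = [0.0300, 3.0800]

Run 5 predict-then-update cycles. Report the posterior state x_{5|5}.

step 1: x^-=[1.8555, -1.3790]  P^-=[0.7497 0.1865; 0.1865 0.7116]  S=[1.3035 0.4370; 0.4370 1.4348]  K=[0.5390 0.1121; -0.0334 0.5425]  nu=[-0.4117, -1.2905]  x^+=[1.4889, -2.0654]  P^+=[0.3002 -0.0035; -0.0035 0.3037]
step 2: x^-=[1.3530, -2.0933]  P^-=[0.6339 0.0877; 0.0877 0.5809]  S=[1.1857 0.3042; 0.3042 1.2397]  K=[0.5128 0.0881; -0.0496 0.5005]  nu=[-4.9920, 4.9044]  x^+=[-0.7748, 0.6091]  P^+=[0.2851 -0.0136; -0.0136 0.2825]
step 3: x^-=[-0.8018, 0.5770]  P^-=[0.6061 0.0670; 0.0670 0.5523]  S=[1.1575 0.2755; 0.2755 1.1974]  K=[0.5048 0.0816; -0.0538 0.4893]  nu=[-1.4639, 1.5075]  x^+=[-1.4178, 1.3933]  P^+=[0.2805 -0.0162; -0.0162 0.2768]
step 4: x^-=[-1.4088, 1.3625]  P^-=[0.5980 0.0616; 0.0616 0.5447]  S=[1.1492 0.2676; 0.2676 1.1860]  K=[0.5023 0.0797; -0.0549 0.4862]  nu=[-0.5848, 0.6319]  x^+=[-1.6521, 1.7019]  P^+=[0.2791 -0.0169; -0.0169 0.2752]
step 5: x^-=[-1.6252, 1.6738]  P^-=[0.5954 0.0600; 0.0600 0.5425]  S=[1.1467 0.2653; 0.2653 1.1828]  K=[0.5015 0.0792; -0.0552 0.4853]  nu=[1.6384, 1.8613]  x^+=[-0.6561, 2.4865]  P^+=[0.2786 -0.0171; -0.0171 0.2747]

x_post = [-0.6561, 2.4865]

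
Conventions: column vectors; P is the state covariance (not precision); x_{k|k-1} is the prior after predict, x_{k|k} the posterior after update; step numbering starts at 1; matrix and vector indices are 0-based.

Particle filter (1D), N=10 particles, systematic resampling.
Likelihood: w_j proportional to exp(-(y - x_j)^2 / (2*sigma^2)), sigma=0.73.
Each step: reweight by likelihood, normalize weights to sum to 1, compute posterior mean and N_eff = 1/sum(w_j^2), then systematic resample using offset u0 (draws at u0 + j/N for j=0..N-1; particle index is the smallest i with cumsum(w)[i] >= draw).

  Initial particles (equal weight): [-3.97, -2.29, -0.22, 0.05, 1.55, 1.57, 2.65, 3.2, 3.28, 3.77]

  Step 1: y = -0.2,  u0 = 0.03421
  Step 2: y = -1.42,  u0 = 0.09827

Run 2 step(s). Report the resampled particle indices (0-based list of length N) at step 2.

step 1: w=[0.0000, 0.0080, 0.4831, 0.4558, 0.0273, 0.0256, 0.0002, 0.0000, 0.0000, 0.0000]  mean=-0.0187  Neff=2.2596  idx=[2, 2, 2, 2, 2, 3, 3, 3, 3, 3]
step 2: w=[0.1326, 0.1326, 0.1326, 0.1326, 0.1326, 0.0674, 0.0674, 0.0674, 0.0674, 0.0674]  mean=-0.1290  Neff=9.0400  idx=[0, 1, 2, 3, 3, 4, 5, 7, 8, 9]

resampled_idx = [0, 1, 2, 3, 3, 4, 5, 7, 8, 9]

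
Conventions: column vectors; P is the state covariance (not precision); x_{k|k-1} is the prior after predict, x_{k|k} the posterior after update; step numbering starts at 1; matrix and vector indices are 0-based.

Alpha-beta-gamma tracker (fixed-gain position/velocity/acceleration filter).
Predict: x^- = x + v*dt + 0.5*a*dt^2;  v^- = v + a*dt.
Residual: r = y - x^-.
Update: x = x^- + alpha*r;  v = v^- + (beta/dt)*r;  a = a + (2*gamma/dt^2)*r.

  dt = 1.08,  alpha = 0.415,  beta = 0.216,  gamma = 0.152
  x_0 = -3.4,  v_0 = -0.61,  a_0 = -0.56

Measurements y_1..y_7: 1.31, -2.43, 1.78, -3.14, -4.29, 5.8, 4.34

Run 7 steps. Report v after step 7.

step 1: x_pred=-4.3854  r=5.6954  x^+=-2.0218  v^+=-0.0757  a^+=0.9244
step 2: x_pred=-1.5645  r=-0.8655  x^+=-1.9237  v^+=0.7495  a^+=0.6988
step 3: x_pred=-0.7066  r=2.4866  x^+=0.3253  v^+=2.0016  a^+=1.3469
step 4: x_pred=3.2725  r=-6.4125  x^+=0.6113  v^+=2.1737  a^+=-0.3244
step 5: x_pred=2.7698  r=-7.0598  x^+=-0.1600  v^+=0.4114  a^+=-2.1644
step 6: x_pred=-0.9780  r=6.7780  x^+=1.8349  v^+=-0.5705  a^+=-0.3978
step 7: x_pred=0.9867  r=3.3533  x^+=2.3783  v^+=-0.3295  a^+=0.4761

v_post = -0.3295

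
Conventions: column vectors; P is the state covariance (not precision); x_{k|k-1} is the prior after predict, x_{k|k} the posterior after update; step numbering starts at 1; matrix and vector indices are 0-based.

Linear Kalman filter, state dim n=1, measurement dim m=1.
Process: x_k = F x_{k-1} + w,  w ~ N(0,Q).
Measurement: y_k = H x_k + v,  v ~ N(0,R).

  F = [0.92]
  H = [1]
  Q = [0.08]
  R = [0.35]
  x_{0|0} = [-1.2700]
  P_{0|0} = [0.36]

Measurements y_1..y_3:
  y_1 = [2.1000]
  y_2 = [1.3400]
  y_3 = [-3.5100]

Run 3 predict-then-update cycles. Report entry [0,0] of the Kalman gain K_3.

K[0,0] = 0.3625

step 1: x^-=[-1.1684]  P^-=[0.3847]  S=[0.7347]  K=[0.5236]  nu=[3.2684]  x^+=[0.5430]  P^+=[0.1833]
step 2: x^-=[0.4996]  P^-=[0.2351]  S=[0.5851]  K=[0.4018]  nu=[0.8404]  x^+=[0.8373]  P^+=[0.1406]
step 3: x^-=[0.7703]  P^-=[0.1990]  S=[0.5490]  K=[0.3625]  nu=[-4.2803]  x^+=[-0.7814]  P^+=[0.1269]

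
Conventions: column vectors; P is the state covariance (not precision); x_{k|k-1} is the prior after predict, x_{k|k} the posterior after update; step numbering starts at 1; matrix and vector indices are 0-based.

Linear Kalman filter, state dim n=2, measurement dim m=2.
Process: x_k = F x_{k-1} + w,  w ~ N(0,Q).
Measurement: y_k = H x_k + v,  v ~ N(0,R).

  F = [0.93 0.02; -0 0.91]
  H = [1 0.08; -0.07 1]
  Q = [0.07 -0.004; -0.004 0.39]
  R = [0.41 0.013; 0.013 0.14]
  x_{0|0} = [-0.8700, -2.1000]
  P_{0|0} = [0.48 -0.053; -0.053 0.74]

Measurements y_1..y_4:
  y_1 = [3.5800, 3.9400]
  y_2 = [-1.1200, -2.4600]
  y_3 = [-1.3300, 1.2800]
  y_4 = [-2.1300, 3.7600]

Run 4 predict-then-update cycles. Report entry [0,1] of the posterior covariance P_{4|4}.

P_post[0,1] = 0.0083

step 1: x^-=[-0.8511, -1.9110]  P^-=[0.4835 -0.0354; -0.0354 1.0028]  S=[0.8942 0.0242; 0.0242 1.1501]  K=[0.5394 -0.0715; 0.0265 0.8735]  nu=[4.5840, 5.7914]  x^+=[1.2073, 3.2693]  P^+=[0.2192 0.0123; 0.0123 0.1235]
step 2: x^-=[1.1882, 2.9751]  P^-=[0.2601 0.0087; 0.0087 0.4923]  S=[0.6747 0.0428; 0.0428 0.6323]  K=[0.3892 -0.0414; 0.0220 0.7761]  nu=[-2.5462, -5.3519]  x^+=[0.4187, -1.2343]  P^+=[0.1582 0.0103; 0.0103 0.1097]
step 3: x^-=[0.3647, -1.1232]  P^-=[0.2073 0.0067; 0.0067 0.4808]  S=[0.6214 0.0437; 0.0437 0.6209]  K=[0.3370 -0.0362; 0.0185 0.7723]  nu=[-1.6049, 2.4288]  x^+=[-0.2640, 0.7229]  P^+=[0.1370 0.0089; 0.0089 0.1090]
step 4: x^-=[-0.2310, 0.6579]  P^-=[0.1888 0.0055; 0.0055 0.4803]  S=[0.6028 0.0437; 0.0437 0.6204]  K=[0.3165 -0.0347; 0.0169 0.7723]  nu=[-1.9516, 3.0860]  x^+=[-0.9558, 3.0081]  P^+=[0.1287 0.0083; 0.0083 0.1089]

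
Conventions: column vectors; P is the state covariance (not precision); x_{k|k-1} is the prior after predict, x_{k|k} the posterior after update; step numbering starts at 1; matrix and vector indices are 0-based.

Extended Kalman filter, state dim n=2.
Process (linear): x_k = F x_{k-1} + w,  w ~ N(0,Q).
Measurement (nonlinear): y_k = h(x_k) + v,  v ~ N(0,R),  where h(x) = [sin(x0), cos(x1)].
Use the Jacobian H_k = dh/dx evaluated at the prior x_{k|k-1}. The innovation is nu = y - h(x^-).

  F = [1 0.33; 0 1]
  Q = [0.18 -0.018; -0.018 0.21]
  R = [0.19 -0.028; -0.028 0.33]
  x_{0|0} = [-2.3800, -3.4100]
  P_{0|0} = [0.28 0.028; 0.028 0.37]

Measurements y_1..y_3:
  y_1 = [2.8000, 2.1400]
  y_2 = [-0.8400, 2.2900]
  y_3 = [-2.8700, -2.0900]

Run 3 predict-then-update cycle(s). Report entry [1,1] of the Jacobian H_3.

step 1: x^-=[-3.5053, -3.4100]  P^-=[0.5188 0.1321; 0.1321 0.5800]  H_jac=[-0.9346 0.0000; 0.0000 -0.2652]  S=[0.6431 0.0047; 0.0047 0.3708]  K=[-0.7533 -0.0848; -0.1889 -0.4124]  nu=[2.4443, 3.1042]  x^+=[-5.6098, -5.1520]  P^+=[0.1506 0.0261; 0.0261 0.4932]
step 2: x^-=[-7.3100, -5.1520]  P^-=[0.4015 0.1708; 0.1708 0.7032]  H_jac=[0.5175 0.0000; 0.0000 -0.9049]  S=[0.2975 -0.1080; -0.1080 0.9059]  K=[0.6652 -0.0913; 0.0440 -0.6973]  nu=[0.0157, 1.8644]  x^+=[-7.4699, -6.4513]  P^+=[0.2492 0.0539; 0.0539 0.2556]
step 3: x^-=[-9.5988, -6.4513]  P^-=[0.4926 0.1202; 0.1202 0.4656]  H_jac=[-0.9849 0.0000; 0.0000 0.1673]  S=[0.6678 -0.0478; -0.0478 0.3430]  K=[-0.7295 -0.0430; -0.1627 0.2044]  nu=[-3.0431, -3.0759]  x^+=[-7.2463, -6.5849]  P^+=[0.1395 0.0372; 0.0372 0.4304]

H_jac[1,1] = 0.1673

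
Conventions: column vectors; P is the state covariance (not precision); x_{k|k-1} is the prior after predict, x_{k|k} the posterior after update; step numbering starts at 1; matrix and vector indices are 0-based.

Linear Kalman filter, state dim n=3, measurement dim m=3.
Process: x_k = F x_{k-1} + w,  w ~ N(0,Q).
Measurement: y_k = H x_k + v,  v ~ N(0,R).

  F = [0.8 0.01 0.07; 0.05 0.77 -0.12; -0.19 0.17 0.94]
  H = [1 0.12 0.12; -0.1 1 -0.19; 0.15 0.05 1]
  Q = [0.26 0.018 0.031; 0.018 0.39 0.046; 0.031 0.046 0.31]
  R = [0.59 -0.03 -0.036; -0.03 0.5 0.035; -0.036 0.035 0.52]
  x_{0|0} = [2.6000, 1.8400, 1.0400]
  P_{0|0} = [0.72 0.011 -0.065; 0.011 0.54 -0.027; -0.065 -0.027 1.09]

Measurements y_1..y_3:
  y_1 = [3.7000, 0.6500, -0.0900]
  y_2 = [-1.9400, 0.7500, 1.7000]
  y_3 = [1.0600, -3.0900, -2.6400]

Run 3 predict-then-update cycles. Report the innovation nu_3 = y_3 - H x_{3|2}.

innov = [0.5410, -3.4682, -3.3242]

step 1: x^-=[2.1712, 1.4220, 0.7964]  P^-=[0.7191 0.0532 -0.0529; 0.0532 0.7343 -0.0382; -0.0529 -0.0382 1.3286]  S=[1.3377 0.0154 0.1806; 0.0154 1.2913 -0.2148; 0.1806 -0.2148 1.8477]  K=[0.5409 -0.0171 -0.0237; 0.0871 0.5795 0.0624; -0.0176 -0.1037 0.7034]  nu=[1.2626, -0.4036, -1.2832]  x^+=[2.8915, 1.2180, -0.0865]  P^+=[0.3313 -0.0080 -0.0817; -0.0080 0.2954 0.0360; -0.0817 0.0360 0.3732]
step 2: x^-=[2.3193, 1.0929, -0.4236]  P^-=[0.4647 0.0349 -0.0549; 0.0349 0.5650 0.0602; -0.0549 0.0602 0.7015]  S=[1.0698 0.0268 0.0753; 0.0268 1.0631 -0.0053; 0.0753 -0.0053 1.2234]  K=[0.4333 -0.0120 -0.0132; 0.0847 0.5157 0.0736; -0.0045 -0.0607 0.5691]  nu=[-4.3396, -0.1914, 1.7211]  x^+=[0.4184, 0.7533, 0.5868]  P^+=[0.2646 -0.0049 -0.0623; -0.0049 0.2651 0.0407; -0.0623 0.0407 0.3013]
step 3: x^-=[0.3834, 0.5306, 0.6002]  P^-=[0.4238 0.0330 -0.0348; 0.0330 0.5450 0.0692; -0.0348 0.0692 0.6290]  S=[1.0323 0.0250 0.0819; 0.0250 1.0378 0.0142; 0.0819 0.0142 1.1569]  K=[0.4109 -0.0125 -0.0026; 0.0851 0.5063 0.0754; 0.0057 -0.0527 0.5424]  nu=[0.5410, -3.4682, -3.3242]  x^+=[0.6578, -1.4299, -1.0171]  P^+=[0.2498 -0.0039 -0.0539; -0.0039 0.2607 0.0414; -0.0539 0.0414 0.2860]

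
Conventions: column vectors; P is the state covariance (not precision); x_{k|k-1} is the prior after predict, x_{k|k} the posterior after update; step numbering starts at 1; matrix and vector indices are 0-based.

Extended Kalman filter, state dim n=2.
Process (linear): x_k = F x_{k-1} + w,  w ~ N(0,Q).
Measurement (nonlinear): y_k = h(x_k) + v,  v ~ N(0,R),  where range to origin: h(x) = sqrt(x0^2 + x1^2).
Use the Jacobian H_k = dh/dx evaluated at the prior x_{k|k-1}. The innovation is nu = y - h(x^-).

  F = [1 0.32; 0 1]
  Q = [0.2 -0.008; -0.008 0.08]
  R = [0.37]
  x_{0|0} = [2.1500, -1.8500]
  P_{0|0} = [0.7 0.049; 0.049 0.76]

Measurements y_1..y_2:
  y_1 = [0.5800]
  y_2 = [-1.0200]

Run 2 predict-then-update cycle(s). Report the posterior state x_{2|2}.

x_post = [0.6211, 0.1502]

step 1: x^-=[1.5580, -1.8500]  P^-=[1.0092 0.2842; 0.2842 0.8400]  H_jac=[0.6442 -0.7649]  S=[1.0001]  K=[0.4326; -0.4594]  nu=[-1.8386]  x^+=[0.7625, -1.0054]  P^+=[0.8220 0.4830; 0.4830 0.6289]
step 2: x^-=[0.4408, -1.0054]  P^-=[1.3955 0.6762; 0.6762 0.7089]  H_jac=[0.4016 -0.9158]  S=[0.6923]  K=[-0.0852; -0.5456]  nu=[-2.1178]  x^+=[0.6211, 0.1502]  P^+=[1.3905 0.6441; 0.6441 0.5028]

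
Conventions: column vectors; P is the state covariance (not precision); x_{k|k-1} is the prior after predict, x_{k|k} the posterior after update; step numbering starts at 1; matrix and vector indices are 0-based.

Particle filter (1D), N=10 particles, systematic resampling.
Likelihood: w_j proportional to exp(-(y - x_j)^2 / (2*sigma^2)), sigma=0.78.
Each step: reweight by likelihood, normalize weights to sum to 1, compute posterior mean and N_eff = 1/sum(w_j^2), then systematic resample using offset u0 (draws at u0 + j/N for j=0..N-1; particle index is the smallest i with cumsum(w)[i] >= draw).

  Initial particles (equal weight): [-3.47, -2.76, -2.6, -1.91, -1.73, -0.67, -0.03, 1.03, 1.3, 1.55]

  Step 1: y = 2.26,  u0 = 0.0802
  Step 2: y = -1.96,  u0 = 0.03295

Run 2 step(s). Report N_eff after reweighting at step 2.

N_eff = 4.2447

step 1: w=[0.0000, 0.0000, 0.0000, 0.0000, 0.0000, 0.0006, 0.0094, 0.2014, 0.3273, 0.4613]  mean=1.3473  Neff=2.7731  idx=[7, 7, 8, 8, 8, 9, 9, 9, 9, 9]
step 2: w=[0.3267, 0.3267, 0.0816, 0.0816, 0.0816, 0.0203, 0.0203, 0.0203, 0.0203, 0.0203]  mean=1.1490  Neff=4.2447  idx=[0, 0, 0, 1, 1, 1, 1, 2, 4, 6]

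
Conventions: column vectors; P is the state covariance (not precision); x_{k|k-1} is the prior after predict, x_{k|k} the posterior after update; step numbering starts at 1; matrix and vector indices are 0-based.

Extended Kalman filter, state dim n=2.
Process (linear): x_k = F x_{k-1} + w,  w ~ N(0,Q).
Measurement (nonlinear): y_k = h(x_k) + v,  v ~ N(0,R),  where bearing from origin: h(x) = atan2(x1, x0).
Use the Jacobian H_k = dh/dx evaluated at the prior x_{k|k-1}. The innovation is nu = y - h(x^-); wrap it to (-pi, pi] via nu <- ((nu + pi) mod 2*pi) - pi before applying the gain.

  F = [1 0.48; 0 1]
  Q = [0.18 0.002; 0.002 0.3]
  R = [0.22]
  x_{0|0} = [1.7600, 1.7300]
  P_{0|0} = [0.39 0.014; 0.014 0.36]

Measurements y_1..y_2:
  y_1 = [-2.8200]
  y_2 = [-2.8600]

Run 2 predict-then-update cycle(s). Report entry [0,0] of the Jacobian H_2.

H_jac[0,0] = -0.1460

step 1: x^-=[2.5904, 1.7300]  P^-=[0.6664 0.1888; 0.1888 0.6600]  H_jac=[-0.1783 0.2670]  S=[0.2702]  K=[-0.2531; 0.5274]  nu=[2.8744]  x^+=[1.8628, 3.2460]  P^+=[0.6491 0.2249; 0.2249 0.5848]
step 2: x^-=[3.4209, 3.2460]  P^-=[1.1797 0.5076; 0.5076 0.8848]  H_jac=[-0.1460 0.1538]  S=[0.2433]  K=[-0.3868; 0.2549]  nu=[2.6640]  x^+=[2.3904, 3.9251]  P^+=[1.1433 0.5316; 0.5316 0.8690]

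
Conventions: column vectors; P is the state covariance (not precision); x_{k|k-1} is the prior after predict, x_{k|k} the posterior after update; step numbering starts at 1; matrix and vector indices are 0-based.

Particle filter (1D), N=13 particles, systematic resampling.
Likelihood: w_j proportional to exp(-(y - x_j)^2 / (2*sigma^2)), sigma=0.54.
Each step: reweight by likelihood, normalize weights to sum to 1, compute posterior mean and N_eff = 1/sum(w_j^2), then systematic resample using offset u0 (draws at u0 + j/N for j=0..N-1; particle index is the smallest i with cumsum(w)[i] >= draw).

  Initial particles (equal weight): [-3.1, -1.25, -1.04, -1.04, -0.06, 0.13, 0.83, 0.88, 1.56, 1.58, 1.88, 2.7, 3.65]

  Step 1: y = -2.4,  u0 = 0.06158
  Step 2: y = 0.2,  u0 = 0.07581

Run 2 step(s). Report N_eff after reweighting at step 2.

N_eff = 3.3272

step 1: w=[0.6971, 0.1672, 0.0677, 0.0677, 0.0001, 0.0000, 0.0000, 0.0000, 0.0000, 0.0000, 0.0000, 0.0000, 0.0000]  mean=-2.5110  Neff=1.9116  idx=[0, 0, 0, 0, 0, 0, 0, 0, 0, 1, 1, 2, 3]
step 2: w=[0.0000, 0.0000, 0.0000, 0.0000, 0.0000, 0.0000, 0.0000, 0.0000, 0.0000, 0.1376, 0.1376, 0.3624, 0.3624]  mean=-1.0978  Neff=3.3272  idx=[9, 10, 10, 11, 11, 11, 11, 11, 12, 12, 12, 12, 12]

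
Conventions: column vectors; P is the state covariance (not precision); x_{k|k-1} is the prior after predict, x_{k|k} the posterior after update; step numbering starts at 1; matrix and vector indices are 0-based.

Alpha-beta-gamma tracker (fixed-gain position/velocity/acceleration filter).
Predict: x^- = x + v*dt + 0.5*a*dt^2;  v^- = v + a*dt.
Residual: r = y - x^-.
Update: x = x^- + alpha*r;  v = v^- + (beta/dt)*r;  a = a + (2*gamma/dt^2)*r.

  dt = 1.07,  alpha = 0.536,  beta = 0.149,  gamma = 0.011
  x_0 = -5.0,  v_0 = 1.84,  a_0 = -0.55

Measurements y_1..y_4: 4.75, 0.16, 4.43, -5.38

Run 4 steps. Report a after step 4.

step 1: x_pred=-3.3460  r=8.0960  x^+=0.9934  v^+=2.3789  a^+=-0.3944
step 2: x_pred=3.3131  r=-3.1531  x^+=1.6230  v^+=1.5178  a^+=-0.4550
step 3: x_pred=2.9866  r=1.4434  x^+=3.7602  v^+=1.2319  a^+=-0.4273
step 4: x_pred=4.8338  r=-10.2138  x^+=-0.6408  v^+=-0.6476  a^+=-0.6235

a_post = -0.6235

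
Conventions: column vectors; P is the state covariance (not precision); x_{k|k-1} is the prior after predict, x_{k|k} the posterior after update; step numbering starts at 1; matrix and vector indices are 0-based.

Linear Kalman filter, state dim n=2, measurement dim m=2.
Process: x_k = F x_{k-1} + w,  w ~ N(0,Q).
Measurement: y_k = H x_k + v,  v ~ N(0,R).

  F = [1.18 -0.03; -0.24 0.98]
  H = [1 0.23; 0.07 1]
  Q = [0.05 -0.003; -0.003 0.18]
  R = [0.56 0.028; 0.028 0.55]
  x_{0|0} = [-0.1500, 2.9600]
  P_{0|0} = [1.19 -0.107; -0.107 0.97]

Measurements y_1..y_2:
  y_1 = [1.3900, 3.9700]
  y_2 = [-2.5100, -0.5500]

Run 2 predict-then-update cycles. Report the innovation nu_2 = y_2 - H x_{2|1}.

step 1: x^-=[-0.2658, 2.9368]  P^-=[1.7154 -0.4930; -0.4930 1.2305]  S=[2.1137 -0.0699; -0.0699 1.7198]  K=[0.7518 -0.1863; -0.0765 0.6923]  nu=[0.9803, 1.0518]  x^+=[0.2752, 3.5900]  P^+=[0.4416 -0.1123; -0.1123 0.3865]
step 2: x^-=[0.2171, 3.4521]  P^-=[0.6732 -0.2701; -0.2701 0.6294]  S=[1.1422 -0.0546; -0.0546 1.1449]  K=[0.5269 -0.1697; -0.0845 0.5292]  nu=[-3.5210, -4.0173]  x^+=[-0.9565, 1.6234]  P^+=[0.3134 -0.1005; -0.1005 0.2957]

innov = [-3.5210, -4.0173]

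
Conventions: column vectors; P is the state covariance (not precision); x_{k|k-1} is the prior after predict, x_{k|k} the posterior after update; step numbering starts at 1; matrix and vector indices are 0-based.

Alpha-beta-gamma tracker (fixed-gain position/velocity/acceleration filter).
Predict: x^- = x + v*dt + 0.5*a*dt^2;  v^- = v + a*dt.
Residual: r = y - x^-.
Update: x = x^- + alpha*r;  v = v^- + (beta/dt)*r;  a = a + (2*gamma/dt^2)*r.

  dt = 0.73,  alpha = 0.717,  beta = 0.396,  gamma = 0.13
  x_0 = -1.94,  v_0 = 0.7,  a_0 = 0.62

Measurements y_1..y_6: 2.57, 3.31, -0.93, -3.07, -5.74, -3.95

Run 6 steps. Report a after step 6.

a_post = -1.1085

step 1: x_pred=-1.2638  r=3.8338  x^+=1.4850  v^+=3.2323  a^+=2.4905
step 2: x_pred=4.5082  r=-1.1982  x^+=3.6491  v^+=4.4004  a^+=1.9059
step 3: x_pred=7.3692  r=-8.2992  x^+=1.4187  v^+=1.2897  a^+=-2.1433
step 4: x_pred=1.7891  r=-4.8591  x^+=-1.6949  v^+=-2.9108  a^+=-4.5140
step 5: x_pred=-5.0225  r=-0.7175  x^+=-5.5370  v^+=-6.5952  a^+=-4.8640
step 6: x_pred=-11.6475  r=7.6975  x^+=-6.1284  v^+=-5.9703  a^+=-1.1085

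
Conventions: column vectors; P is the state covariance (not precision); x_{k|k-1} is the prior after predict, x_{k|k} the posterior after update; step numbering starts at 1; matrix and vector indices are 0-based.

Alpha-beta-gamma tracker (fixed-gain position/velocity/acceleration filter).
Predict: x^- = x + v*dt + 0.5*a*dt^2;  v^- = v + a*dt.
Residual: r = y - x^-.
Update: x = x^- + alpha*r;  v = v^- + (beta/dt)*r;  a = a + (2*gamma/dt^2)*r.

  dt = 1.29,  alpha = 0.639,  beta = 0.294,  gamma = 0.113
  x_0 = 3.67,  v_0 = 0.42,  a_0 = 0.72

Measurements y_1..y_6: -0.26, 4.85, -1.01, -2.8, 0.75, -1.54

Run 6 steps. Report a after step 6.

a_post = -0.0786

step 1: x_pred=4.8109  r=-5.0709  x^+=1.5706  v^+=0.1931  a^+=0.0313
step 2: x_pred=1.8458  r=3.0042  x^+=3.7655  v^+=0.9182  a^+=0.4393
step 3: x_pred=5.3155  r=-6.3255  x^+=1.2735  v^+=0.0433  a^+=-0.4197
step 4: x_pred=0.9802  r=-3.7802  x^+=-1.4354  v^+=-1.3597  a^+=-0.9331
step 5: x_pred=-3.9657  r=4.7157  x^+=-0.9524  v^+=-1.4886  a^+=-0.2927
step 6: x_pred=-3.1162  r=1.5762  x^+=-2.1090  v^+=-1.5069  a^+=-0.0786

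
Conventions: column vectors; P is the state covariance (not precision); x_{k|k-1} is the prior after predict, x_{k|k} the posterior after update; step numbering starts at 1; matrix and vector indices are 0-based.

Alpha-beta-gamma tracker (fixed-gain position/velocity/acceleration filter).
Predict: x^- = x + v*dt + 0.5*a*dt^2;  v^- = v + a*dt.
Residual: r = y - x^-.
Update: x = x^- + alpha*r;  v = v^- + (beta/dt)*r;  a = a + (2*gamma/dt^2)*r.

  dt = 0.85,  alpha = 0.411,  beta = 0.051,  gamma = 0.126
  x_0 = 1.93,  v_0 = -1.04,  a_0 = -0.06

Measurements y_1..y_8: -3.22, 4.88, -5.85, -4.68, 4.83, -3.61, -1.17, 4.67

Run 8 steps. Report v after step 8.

v_post = 5.9669

step 1: x_pred=1.0243  r=-4.2443  x^+=-0.7201  v^+=-1.3457  a^+=-1.5404
step 2: x_pred=-2.4204  r=7.3004  x^+=0.5801  v^+=-2.2170  a^+=1.0059
step 3: x_pred=-0.9409  r=-4.9091  x^+=-2.9586  v^+=-1.6565  a^+=-0.7063
step 4: x_pred=-4.6217  r=-0.0583  x^+=-4.6457  v^+=-2.2603  a^+=-0.7266
step 5: x_pred=-6.8295  r=11.6595  x^+=-2.0374  v^+=-2.1784  a^+=3.3400
step 6: x_pred=-2.6825  r=-0.9275  x^+=-3.0637  v^+=0.6050  a^+=3.0165
step 7: x_pred=-1.4597  r=0.2897  x^+=-1.3407  v^+=3.1864  a^+=3.1176
step 8: x_pred=2.4940  r=2.1760  x^+=3.3884  v^+=5.9669  a^+=3.8765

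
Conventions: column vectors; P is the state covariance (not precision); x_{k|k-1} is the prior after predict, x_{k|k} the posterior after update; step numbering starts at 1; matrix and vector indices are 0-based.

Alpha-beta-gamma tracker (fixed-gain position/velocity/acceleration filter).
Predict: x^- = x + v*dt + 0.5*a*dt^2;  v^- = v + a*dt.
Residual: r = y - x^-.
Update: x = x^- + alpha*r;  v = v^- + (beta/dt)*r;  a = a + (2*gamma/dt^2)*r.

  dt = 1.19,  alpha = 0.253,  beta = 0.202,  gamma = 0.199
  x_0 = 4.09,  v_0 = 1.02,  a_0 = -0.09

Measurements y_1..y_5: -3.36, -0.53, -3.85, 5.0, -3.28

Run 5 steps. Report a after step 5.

step 1: x_pred=5.2401  r=-8.6001  x^+=3.0643  v^+=-0.5469  a^+=-2.5071
step 2: x_pred=0.6383  r=-1.1683  x^+=0.3427  v^+=-3.7287  a^+=-2.8354
step 3: x_pred=-6.1021  r=2.2521  x^+=-5.5323  v^+=-6.7206  a^+=-2.2025
step 4: x_pred=-15.0892  r=20.0892  x^+=-10.0066  v^+=-5.9314  a^+=3.4437
step 5: x_pred=-14.6267  r=11.3467  x^+=-11.7560  v^+=0.0927  a^+=6.6327

a_post = 6.6327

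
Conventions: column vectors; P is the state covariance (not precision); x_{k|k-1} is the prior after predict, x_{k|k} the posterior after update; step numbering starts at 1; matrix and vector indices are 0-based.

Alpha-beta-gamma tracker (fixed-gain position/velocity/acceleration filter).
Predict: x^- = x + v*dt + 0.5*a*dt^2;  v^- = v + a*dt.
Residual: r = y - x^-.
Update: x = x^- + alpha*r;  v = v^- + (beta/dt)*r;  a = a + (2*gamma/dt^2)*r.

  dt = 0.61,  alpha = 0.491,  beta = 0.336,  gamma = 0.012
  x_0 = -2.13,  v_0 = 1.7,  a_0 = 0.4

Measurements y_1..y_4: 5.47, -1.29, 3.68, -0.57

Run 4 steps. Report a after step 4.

a_post = -0.0026

step 1: x_pred=-1.0186  r=6.4886  x^+=2.1673  v^+=5.5180  a^+=0.8185
step 2: x_pred=5.6856  r=-6.9756  x^+=2.2606  v^+=2.1750  a^+=0.3686
step 3: x_pred=3.6559  r=0.0241  x^+=3.6677  v^+=2.4131  a^+=0.3701
step 4: x_pred=5.2086  r=-5.7786  x^+=2.3713  v^+=-0.5441  a^+=-0.0026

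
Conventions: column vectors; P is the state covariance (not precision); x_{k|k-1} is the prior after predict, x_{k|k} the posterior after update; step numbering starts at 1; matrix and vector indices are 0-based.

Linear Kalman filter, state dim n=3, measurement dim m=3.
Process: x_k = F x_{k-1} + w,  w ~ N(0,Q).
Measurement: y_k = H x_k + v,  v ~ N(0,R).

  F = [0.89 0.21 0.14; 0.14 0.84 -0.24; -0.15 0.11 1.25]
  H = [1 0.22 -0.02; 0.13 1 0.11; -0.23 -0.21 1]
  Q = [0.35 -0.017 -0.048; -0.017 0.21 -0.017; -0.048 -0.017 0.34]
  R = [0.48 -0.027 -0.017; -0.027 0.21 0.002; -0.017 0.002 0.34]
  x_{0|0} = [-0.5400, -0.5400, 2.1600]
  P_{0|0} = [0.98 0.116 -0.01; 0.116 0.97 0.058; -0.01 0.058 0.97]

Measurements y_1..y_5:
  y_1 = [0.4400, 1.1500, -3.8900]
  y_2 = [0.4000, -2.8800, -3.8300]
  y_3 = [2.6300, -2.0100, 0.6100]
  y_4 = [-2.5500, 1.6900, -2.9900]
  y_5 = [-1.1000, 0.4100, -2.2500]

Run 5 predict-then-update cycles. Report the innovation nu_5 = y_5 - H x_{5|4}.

step 1: x^-=[-0.2916, -1.0476, 2.7216]  P^-=[1.2323 0.3396 0.0262; 0.3396 0.9741 -0.1945; 0.0262 -0.1945 1.9053]  S=[1.9103 0.6946 -0.4893; 0.6946 1.2742 -0.3045; -0.4893 -0.3045 2.4559]  K=[0.6750 0.0275 0.0041; -0.0121 0.7646 -0.1019; 0.1338 0.1409 0.8341]  nu=[1.0165, 1.9361, -6.8987]  x^+=[0.4194, 1.1235, -2.6239]  P^+=[0.3380 -0.0624 0.0546; -0.0624 0.1701 -0.0116; 0.0546 -0.0116 0.2917]
step 2: x^-=[0.2418, 1.6322, -3.2192]  P^-=[0.6206 -0.0145 0.0141; -0.0145 0.3397 -0.0893; 0.0141 -0.0893 0.7839]  S=[1.1111 0.1129 -0.1931; 0.1129 0.5467 -0.0837; -0.1931 -0.0837 1.2013]  K=[0.5519 0.0075 -0.0152; -0.0203 0.5900 -0.0931; 0.0917 0.0838 0.6860]  nu=[-0.2653, -4.1896, -0.2124]  x^+=[0.0671, -0.8143, -3.7404]  P^+=[0.2775 -0.0536 0.0380; -0.0536 0.1328 -0.0146; 0.0380 -0.0146 0.2375]
step 3: x^-=[-0.6349, 0.2231, -4.7752]  P^-=[0.5689 -0.0170 -0.0065; -0.0170 0.3136 -0.0828; -0.0065 -0.0828 0.7025]  S=[1.0579 0.0959 -0.1971; 0.0959 0.5189 -0.0808; -0.1971 -0.0808 1.1226]  K=[0.5290 0.0067 -0.0259; -0.0180 0.5717 -0.0910; 0.0798 0.0761 0.6621]  nu=[3.1203, -1.6253, 5.2860]  x^+=[0.8681, -1.2432, -1.1499]  P^+=[0.2661 -0.0511 0.0327; -0.0511 0.1286 -0.0142; 0.0327 -0.0142 0.2284]
step 4: x^-=[0.3506, -0.6467, -1.7044]  P^-=[0.5591 -0.0159 -0.0122; -0.0159 0.3106 -0.0813; -0.0122 -0.0813 0.6900]  S=[1.0486 0.0945 -0.2001; 0.0945 0.5161 -0.0806; -0.2001 -0.0806 1.1115]  K=[0.5239 0.0070 -0.0289; -0.0170 0.5696 -0.0902; 0.0769 0.0752 0.6580]  nu=[-2.7924, 2.4786, -1.3408]  x^+=[-1.0563, 0.9335, -2.6148]  P^+=[0.2635 -0.0504 0.0313; -0.0504 0.1280 -0.0140; 0.0313 -0.0140 0.2268]
step 5: x^-=[-1.1102, 1.2638, -3.0074]  P^-=[0.5569 -0.0154 -0.0136; -0.0154 0.3102 -0.0809; -0.0136 -0.0809 0.6880]  S=[1.0467 0.0945 -0.2010; 0.0945 0.5158 -0.0806; -0.2010 -0.0806 1.1098]  K=[0.5228 0.0072 -0.0296; -0.0167 0.5693 -0.0901; 0.0763 0.0752 0.6573]  nu=[-0.3280, -0.3787, 0.7675]  x^+=[-1.3071, 0.9846, -2.5565]  P^+=[0.2629 -0.0502 0.0310; -0.0502 0.1279 -0.0139; 0.0310 -0.0139 0.2265]

innov = [-0.3280, -0.3787, 0.7675]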